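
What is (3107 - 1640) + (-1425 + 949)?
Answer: 991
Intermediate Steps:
(3107 - 1640) + (-1425 + 949) = 1467 - 476 = 991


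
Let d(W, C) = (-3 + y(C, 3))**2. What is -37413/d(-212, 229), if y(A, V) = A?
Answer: -37413/51076 ≈ -0.73250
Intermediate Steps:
d(W, C) = (-3 + C)**2
-37413/d(-212, 229) = -37413/(-3 + 229)**2 = -37413/(226**2) = -37413/51076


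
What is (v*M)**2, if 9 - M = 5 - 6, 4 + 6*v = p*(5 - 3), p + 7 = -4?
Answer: 16900/9 ≈ 1877.8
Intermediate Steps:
p = -11 (p = -7 - 4 = -11)
v = -13/3 (v = -2/3 + (-11*(5 - 3))/6 = -2/3 + (-11*2)/6 = -2/3 + (1/6)*(-22) = -2/3 - 11/3 = -13/3 ≈ -4.3333)
M = 10 (M = 9 - (5 - 6) = 9 - 1*(-1) = 9 + 1 = 10)
(v*M)**2 = (-13/3*10)**2 = (-130/3)**2 = 16900/9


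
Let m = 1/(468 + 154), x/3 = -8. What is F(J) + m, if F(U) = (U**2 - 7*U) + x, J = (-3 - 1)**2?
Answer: 74641/622 ≈ 120.00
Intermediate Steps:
x = -24 (x = 3*(-8) = -24)
J = 16 (J = (-4)**2 = 16)
m = 1/622 ≈ 0.0016077
F(U) = -24 + U**2 - 7*U (F(U) = (U**2 - 7*U) - 24 = -24 + U**2 - 7*U)
F(J) + m = (-24 + 16**2 - 7*16) + 1/622 = (-24 + 256 - 112) + 1/622 = 120 + 1/622 = 74641/622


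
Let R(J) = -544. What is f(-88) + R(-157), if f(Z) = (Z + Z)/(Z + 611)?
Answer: -284688/523 ≈ -544.34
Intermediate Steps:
f(Z) = 2*Z/(611 + Z) (f(Z) = (2*Z)/(611 + Z) = 2*Z/(611 + Z))
f(-88) + R(-157) = 2*(-88)/(611 - 88) - 544 = 2*(-88)/523 - 544 = 2*(-88)*(1/523) - 544 = -176/523 - 544 = -284688/523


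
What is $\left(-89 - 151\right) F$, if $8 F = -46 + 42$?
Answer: $120$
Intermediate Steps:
$F = - \frac{1}{2}$ ($F = \frac{-46 + 42}{8} = \frac{1}{8} \left(-4\right) = - \frac{1}{2} \approx -0.5$)
$\left(-89 - 151\right) F = \left(-89 - 151\right) \left(- \frac{1}{2}\right) = \left(-240\right) \left(- \frac{1}{2}\right) = 120$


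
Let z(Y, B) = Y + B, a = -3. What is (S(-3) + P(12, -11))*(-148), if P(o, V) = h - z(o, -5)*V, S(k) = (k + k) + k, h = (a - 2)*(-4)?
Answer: -13024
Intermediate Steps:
z(Y, B) = B + Y
h = 20 (h = (-3 - 2)*(-4) = -5*(-4) = 20)
S(k) = 3*k (S(k) = 2*k + k = 3*k)
P(o, V) = 20 - V*(-5 + o) (P(o, V) = 20 - (-5 + o)*V = 20 - V*(-5 + o))
(S(-3) + P(12, -11))*(-148) = (3*(-3) + (20 - 1*(-11)*(-5 + 12)))*(-148) = (-9 + (20 - 1*(-11)*7))*(-148) = (-9 + (20 + 77))*(-148) = (-9 + 97)*(-148) = 88*(-148) = -13024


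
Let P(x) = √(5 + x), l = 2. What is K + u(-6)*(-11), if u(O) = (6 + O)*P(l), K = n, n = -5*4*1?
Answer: -20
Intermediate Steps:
n = -20 (n = -20*1 = -20)
K = -20
u(O) = √7*(6 + O) (u(O) = (6 + O)*√(5 + 2) = (6 + O)*√7 = √7*(6 + O))
K + u(-6)*(-11) = -20 + (√7*(6 - 6))*(-11) = -20 + (√7*0)*(-11) = -20 + 0*(-11) = -20 + 0 = -20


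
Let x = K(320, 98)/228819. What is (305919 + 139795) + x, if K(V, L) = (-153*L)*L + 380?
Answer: 101986362734/228819 ≈ 4.4571e+5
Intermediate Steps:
K(V, L) = 380 - 153*L² (K(V, L) = -153*L² + 380 = 380 - 153*L²)
x = -1469032/228819 (x = (380 - 153*98²)/228819 = (380 - 153*9604)*(1/228819) = (380 - 1469412)*(1/228819) = -1469032*1/228819 = -1469032/228819 ≈ -6.4201)
(305919 + 139795) + x = (305919 + 139795) - 1469032/228819 = 445714 - 1469032/228819 = 101986362734/228819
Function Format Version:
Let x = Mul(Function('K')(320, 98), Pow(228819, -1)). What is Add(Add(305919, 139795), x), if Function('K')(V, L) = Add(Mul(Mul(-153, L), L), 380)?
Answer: Rational(101986362734, 228819) ≈ 4.4571e+5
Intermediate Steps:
Function('K')(V, L) = Add(380, Mul(-153, Pow(L, 2))) (Function('K')(V, L) = Add(Mul(-153, Pow(L, 2)), 380) = Add(380, Mul(-153, Pow(L, 2))))
x = Rational(-1469032, 228819) (x = Mul(Add(380, Mul(-153, Pow(98, 2))), Pow(228819, -1)) = Mul(Add(380, Mul(-153, 9604)), Rational(1, 228819)) = Mul(Add(380, -1469412), Rational(1, 228819)) = Mul(-1469032, Rational(1, 228819)) = Rational(-1469032, 228819) ≈ -6.4201)
Add(Add(305919, 139795), x) = Add(Add(305919, 139795), Rational(-1469032, 228819)) = Add(445714, Rational(-1469032, 228819)) = Rational(101986362734, 228819)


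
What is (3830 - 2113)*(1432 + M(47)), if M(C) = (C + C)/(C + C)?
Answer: 2460461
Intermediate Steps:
M(C) = 1 (M(C) = (2*C)/((2*C)) = (2*C)*(1/(2*C)) = 1)
(3830 - 2113)*(1432 + M(47)) = (3830 - 2113)*(1432 + 1) = 1717*1433 = 2460461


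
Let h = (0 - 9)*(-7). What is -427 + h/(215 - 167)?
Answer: -6811/16 ≈ -425.69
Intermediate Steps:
h = 63 (h = -9*(-7) = 63)
-427 + h/(215 - 167) = -427 + 63/(215 - 167) = -427 + 63/48 = -427 + (1/48)*63 = -427 + 21/16 = -6811/16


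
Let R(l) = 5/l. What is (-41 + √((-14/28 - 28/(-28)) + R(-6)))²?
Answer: (123 - I*√3)²/9 ≈ 1680.7 - 47.343*I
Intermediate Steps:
(-41 + √((-14/28 - 28/(-28)) + R(-6)))² = (-41 + √((-14/28 - 28/(-28)) + 5/(-6)))² = (-41 + √((-14*1/28 - 28*(-1/28)) + 5*(-⅙)))² = (-41 + √((-½ + 1) - ⅚))² = (-41 + √(½ - ⅚))² = (-41 + √(-⅓))² = (-41 + I*√3/3)²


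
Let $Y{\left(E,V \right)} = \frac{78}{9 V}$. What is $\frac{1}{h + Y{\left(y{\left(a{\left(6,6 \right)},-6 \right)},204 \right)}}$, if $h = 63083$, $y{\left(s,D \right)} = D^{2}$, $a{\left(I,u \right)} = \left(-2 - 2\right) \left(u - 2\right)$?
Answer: $\frac{306}{19303411} \approx 1.5852 \cdot 10^{-5}$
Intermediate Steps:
$a{\left(I,u \right)} = 8 - 4 u$ ($a{\left(I,u \right)} = - 4 \left(-2 + u\right) = 8 - 4 u$)
$Y{\left(E,V \right)} = \frac{26}{3 V}$ ($Y{\left(E,V \right)} = 78 \frac{1}{9 V} = \frac{26}{3 V}$)
$\frac{1}{h + Y{\left(y{\left(a{\left(6,6 \right)},-6 \right)},204 \right)}} = \frac{1}{63083 + \frac{26}{3 \cdot 204}} = \frac{1}{63083 + \frac{26}{3} \cdot \frac{1}{204}} = \frac{1}{63083 + \frac{13}{306}} = \frac{1}{\frac{19303411}{306}} = \frac{306}{19303411}$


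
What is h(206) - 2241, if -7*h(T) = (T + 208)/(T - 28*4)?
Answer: -737496/329 ≈ -2241.6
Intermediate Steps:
h(T) = -(208 + T)/(7*(-112 + T)) (h(T) = -(T + 208)/(7*(T - 28*4)) = -(208 + T)/(7*(T - 112)) = -(208 + T)/(7*(-112 + T)))
h(206) - 2241 = (-208 - 1*206)/(7*(-112 + 206)) - 2241 = (1/7)*(-208 - 206)/94 - 2241 = (1/7)*(1/94)*(-414) - 2241 = -207/329 - 2241 = -737496/329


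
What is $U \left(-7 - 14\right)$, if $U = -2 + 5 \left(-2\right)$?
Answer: $252$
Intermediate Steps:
$U = -12$ ($U = -2 - 10 = -12$)
$U \left(-7 - 14\right) = - 12 \left(-7 - 14\right) = \left(-12\right) \left(-21\right) = 252$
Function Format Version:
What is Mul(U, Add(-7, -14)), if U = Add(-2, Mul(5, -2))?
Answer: 252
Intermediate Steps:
U = -12 (U = Add(-2, -10) = -12)
Mul(U, Add(-7, -14)) = Mul(-12, Add(-7, -14)) = Mul(-12, -21) = 252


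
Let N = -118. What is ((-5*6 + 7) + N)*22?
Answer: -3102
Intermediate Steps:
((-5*6 + 7) + N)*22 = ((-5*6 + 7) - 118)*22 = ((-30 + 7) - 118)*22 = (-23 - 118)*22 = -141*22 = -3102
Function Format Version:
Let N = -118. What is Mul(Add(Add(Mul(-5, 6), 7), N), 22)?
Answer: -3102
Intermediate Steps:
Mul(Add(Add(Mul(-5, 6), 7), N), 22) = Mul(Add(Add(Mul(-5, 6), 7), -118), 22) = Mul(Add(Add(-30, 7), -118), 22) = Mul(Add(-23, -118), 22) = Mul(-141, 22) = -3102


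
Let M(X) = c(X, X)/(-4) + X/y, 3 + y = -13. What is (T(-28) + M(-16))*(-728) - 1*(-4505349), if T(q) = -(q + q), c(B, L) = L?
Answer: 4460941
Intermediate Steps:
y = -16 (y = -3 - 13 = -16)
T(q) = -2*q
M(X) = -5*X/16 (M(X) = X/(-4) + X/(-16) = X*(-¼) + X*(-1/16) = -X/4 - X/16 = -5*X/16)
(T(-28) + M(-16))*(-728) - 1*(-4505349) = (-2*(-28) - 5/16*(-16))*(-728) - 1*(-4505349) = (56 + 5)*(-728) + 4505349 = 61*(-728) + 4505349 = -44408 + 4505349 = 4460941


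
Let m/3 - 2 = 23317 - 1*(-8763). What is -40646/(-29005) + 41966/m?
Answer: 2564619373/1395807615 ≈ 1.8374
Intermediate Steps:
m = 96246 (m = 6 + 3*(23317 - 1*(-8763)) = 6 + 3*(23317 + 8763) = 6 + 3*32080 = 6 + 96240 = 96246)
-40646/(-29005) + 41966/m = -40646/(-29005) + 41966/96246 = -40646*(-1/29005) + 41966*(1/96246) = 40646/29005 + 20983/48123 = 2564619373/1395807615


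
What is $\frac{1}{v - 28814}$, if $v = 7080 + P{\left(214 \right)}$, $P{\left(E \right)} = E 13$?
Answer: $- \frac{1}{18952} \approx -5.2765 \cdot 10^{-5}$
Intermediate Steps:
$P{\left(E \right)} = 13 E$
$v = 9862$ ($v = 7080 + 13 \cdot 214 = 7080 + 2782 = 9862$)
$\frac{1}{v - 28814} = \frac{1}{9862 - 28814} = \frac{1}{-18952} = - \frac{1}{18952}$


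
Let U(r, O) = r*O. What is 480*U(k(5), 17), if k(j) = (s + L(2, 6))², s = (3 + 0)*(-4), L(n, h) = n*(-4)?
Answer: 3264000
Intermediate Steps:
L(n, h) = -4*n
s = -12 (s = 3*(-4) = -12)
k(j) = 400 (k(j) = (-12 - 4*2)² = (-12 - 8)² = (-20)² = 400)
U(r, O) = O*r
480*U(k(5), 17) = 480*(17*400) = 480*6800 = 3264000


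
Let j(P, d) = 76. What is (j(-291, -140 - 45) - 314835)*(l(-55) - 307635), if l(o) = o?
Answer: 96848196710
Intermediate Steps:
(j(-291, -140 - 45) - 314835)*(l(-55) - 307635) = (76 - 314835)*(-55 - 307635) = -314759*(-307690) = 96848196710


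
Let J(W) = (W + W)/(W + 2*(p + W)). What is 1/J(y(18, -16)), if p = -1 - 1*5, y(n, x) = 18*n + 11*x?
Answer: 54/37 ≈ 1.4595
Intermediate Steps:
y(n, x) = 11*x + 18*n
p = -6 (p = -1 - 5 = -6)
J(W) = 2*W/(-12 + 3*W) (J(W) = (W + W)/(W + 2*(-6 + W)) = (2*W)/(W + (-12 + 2*W)) = (2*W)/(-12 + 3*W) = 2*W/(-12 + 3*W))
1/J(y(18, -16)) = 1/(2*(11*(-16) + 18*18)/(3*(-4 + (11*(-16) + 18*18)))) = 1/(2*(-176 + 324)/(3*(-4 + (-176 + 324)))) = 1/((⅔)*148/(-4 + 148)) = 1/((⅔)*148/144) = 1/((⅔)*148*(1/144)) = 1/(37/54) = 54/37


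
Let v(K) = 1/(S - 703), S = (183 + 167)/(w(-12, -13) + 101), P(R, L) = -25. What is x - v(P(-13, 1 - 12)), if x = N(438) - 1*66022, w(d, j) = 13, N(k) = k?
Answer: -2616539207/39896 ≈ -65584.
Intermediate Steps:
S = 175/57 (S = (183 + 167)/(13 + 101) = 350/114 = 350*(1/114) = 175/57 ≈ 3.0702)
x = -65584 (x = 438 - 1*66022 = 438 - 66022 = -65584)
v(K) = -57/39896 (v(K) = 1/(175/57 - 703) = 1/(-39896/57) = -57/39896)
x - v(P(-13, 1 - 12)) = -65584 - 1*(-57/39896) = -65584 + 57/39896 = -2616539207/39896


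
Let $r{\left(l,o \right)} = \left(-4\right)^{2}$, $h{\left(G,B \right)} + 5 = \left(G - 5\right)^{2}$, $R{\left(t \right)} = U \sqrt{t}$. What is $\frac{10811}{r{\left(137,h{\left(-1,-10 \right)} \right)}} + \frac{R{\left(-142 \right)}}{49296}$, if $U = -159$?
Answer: $\frac{10811}{16} - \frac{53 i \sqrt{142}}{16432} \approx 675.69 - 0.038435 i$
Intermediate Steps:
$R{\left(t \right)} = - 159 \sqrt{t}$
$h{\left(G,B \right)} = -5 + \left(-5 + G\right)^{2}$ ($h{\left(G,B \right)} = -5 + \left(G - 5\right)^{2} = -5 + \left(-5 + G\right)^{2}$)
$r{\left(l,o \right)} = 16$
$\frac{10811}{r{\left(137,h{\left(-1,-10 \right)} \right)}} + \frac{R{\left(-142 \right)}}{49296} = \frac{10811}{16} + \frac{\left(-159\right) \sqrt{-142}}{49296} = 10811 \cdot \frac{1}{16} + - 159 i \sqrt{142} \cdot \frac{1}{49296} = \frac{10811}{16} + - 159 i \sqrt{142} \cdot \frac{1}{49296} = \frac{10811}{16} - \frac{53 i \sqrt{142}}{16432}$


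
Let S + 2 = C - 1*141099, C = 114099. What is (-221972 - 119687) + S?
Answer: -368661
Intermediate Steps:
S = -27002 (S = -2 + (114099 - 1*141099) = -2 + (114099 - 141099) = -2 - 27000 = -27002)
(-221972 - 119687) + S = (-221972 - 119687) - 27002 = -341659 - 27002 = -368661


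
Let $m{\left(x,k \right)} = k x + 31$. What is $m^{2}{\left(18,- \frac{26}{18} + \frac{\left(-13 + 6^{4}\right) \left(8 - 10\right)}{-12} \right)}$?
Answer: $14853316$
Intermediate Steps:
$m{\left(x,k \right)} = 31 + k x$
$m^{2}{\left(18,- \frac{26}{18} + \frac{\left(-13 + 6^{4}\right) \left(8 - 10\right)}{-12} \right)} = \left(31 + \left(- \frac{26}{18} + \frac{\left(-13 + 6^{4}\right) \left(8 - 10\right)}{-12}\right) 18\right)^{2} = \left(31 + \left(\left(-26\right) \frac{1}{18} + \left(-13 + 1296\right) \left(-2\right) \left(- \frac{1}{12}\right)\right) 18\right)^{2} = \left(31 + \left(- \frac{13}{9} + 1283 \left(-2\right) \left(- \frac{1}{12}\right)\right) 18\right)^{2} = \left(31 + \left(- \frac{13}{9} - - \frac{1283}{6}\right) 18\right)^{2} = \left(31 + \left(- \frac{13}{9} + \frac{1283}{6}\right) 18\right)^{2} = \left(31 + \frac{3823}{18} \cdot 18\right)^{2} = \left(31 + 3823\right)^{2} = 3854^{2} = 14853316$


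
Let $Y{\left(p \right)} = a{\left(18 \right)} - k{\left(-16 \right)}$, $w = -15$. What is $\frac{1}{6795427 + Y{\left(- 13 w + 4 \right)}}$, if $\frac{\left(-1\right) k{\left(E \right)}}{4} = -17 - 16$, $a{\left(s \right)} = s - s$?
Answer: $\frac{1}{6795295} \approx 1.4716 \cdot 10^{-7}$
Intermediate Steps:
$a{\left(s \right)} = 0$
$k{\left(E \right)} = 132$ ($k{\left(E \right)} = - 4 \left(-17 - 16\right) = \left(-4\right) \left(-33\right) = 132$)
$Y{\left(p \right)} = -132$ ($Y{\left(p \right)} = 0 - 132 = -132$)
$\frac{1}{6795427 + Y{\left(- 13 w + 4 \right)}} = \frac{1}{6795427 - 132} = \frac{1}{6795295}$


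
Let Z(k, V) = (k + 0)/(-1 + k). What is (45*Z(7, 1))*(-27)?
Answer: -2835/2 ≈ -1417.5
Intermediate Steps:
Z(k, V) = k/(-1 + k)
(45*Z(7, 1))*(-27) = (45*(7/(-1 + 7)))*(-27) = (45*(7/6))*(-27) = (105/2)*(-27) = -2835/2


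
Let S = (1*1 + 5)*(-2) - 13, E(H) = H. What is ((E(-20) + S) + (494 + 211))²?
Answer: 435600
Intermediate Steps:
S = -25 (S = (1 + 5)*(-2) - 13 = 6*(-2) - 13 = -12 - 13 = -25)
((E(-20) + S) + (494 + 211))² = ((-20 - 25) + (494 + 211))² = (-45 + 705)² = 660² = 435600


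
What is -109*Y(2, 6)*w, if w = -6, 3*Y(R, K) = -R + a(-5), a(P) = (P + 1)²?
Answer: 3052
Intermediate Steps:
a(P) = (1 + P)²
Y(R, K) = 16/3 - R/3 (Y(R, K) = (-R + (1 - 5)²)/3 = (-R + (-4)²)/3 = (-R + 16)/3 = (16 - R)/3 = 16/3 - R/3)
-109*Y(2, 6)*w = -109*(16/3 - ⅓*2)*(-6) = -109*(16/3 - ⅔)*(-6) = -1526*(-6)/3 = -109*(-28) = 3052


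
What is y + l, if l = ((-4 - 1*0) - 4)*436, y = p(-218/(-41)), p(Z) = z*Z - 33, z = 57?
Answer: -131935/41 ≈ -3217.9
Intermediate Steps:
p(Z) = -33 + 57*Z (p(Z) = 57*Z - 33 = -33 + 57*Z)
y = 11073/41 (y = -33 + 57*(-218/(-41)) = -33 + 57*(-218*(-1)/41) = -33 + 57*(-1*(-218/41)) = -33 + 57*(218/41) = -33 + 12426/41 = 11073/41 ≈ 270.07)
l = -3488 (l = ((-4 + 0) - 4)*436 = (-4 - 4)*436 = -8*436 = -3488)
y + l = 11073/41 - 3488 = -131935/41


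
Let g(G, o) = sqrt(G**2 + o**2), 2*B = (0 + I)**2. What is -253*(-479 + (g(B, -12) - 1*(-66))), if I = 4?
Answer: 104489 - 1012*sqrt(13) ≈ 1.0084e+5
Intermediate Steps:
B = 8 (B = (0 + 4)**2/2 = (1/2)*4**2 = (1/2)*16 = 8)
-253*(-479 + (g(B, -12) - 1*(-66))) = -253*(-479 + (sqrt(8**2 + (-12)**2) - 1*(-66))) = -253*(-479 + (sqrt(64 + 144) + 66)) = -253*(-479 + (sqrt(208) + 66)) = -253*(-479 + (4*sqrt(13) + 66)) = -253*(-479 + (66 + 4*sqrt(13))) = -253*(-413 + 4*sqrt(13)) = 104489 - 1012*sqrt(13)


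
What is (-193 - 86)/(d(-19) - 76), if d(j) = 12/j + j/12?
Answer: 63612/17833 ≈ 3.5671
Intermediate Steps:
d(j) = 12/j + j/12 (d(j) = 12/j + j*(1/12) = 12/j + j/12)
(-193 - 86)/(d(-19) - 76) = (-193 - 86)/((12/(-19) + (1/12)*(-19)) - 76) = -279/((12*(-1/19) - 19/12) - 76) = -279/((-12/19 - 19/12) - 76) = -279/(-505/228 - 76) = -279/(-17833/228) = -279*(-228/17833) = 63612/17833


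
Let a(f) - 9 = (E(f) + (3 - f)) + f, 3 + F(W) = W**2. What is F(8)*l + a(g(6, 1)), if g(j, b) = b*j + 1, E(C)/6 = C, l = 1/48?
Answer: 2653/48 ≈ 55.271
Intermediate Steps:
l = 1/48 ≈ 0.020833
E(C) = 6*C
F(W) = -3 + W**2
g(j, b) = 1 + b*j
a(f) = 12 + 6*f (a(f) = 9 + ((6*f + (3 - f)) + f) = 9 + ((3 + 5*f) + f) = 9 + (3 + 6*f) = 12 + 6*f)
F(8)*l + a(g(6, 1)) = (-3 + 8**2)*(1/48) + (12 + 6*(1 + 1*6)) = (-3 + 64)*(1/48) + (12 + 6*(1 + 6)) = 61*(1/48) + (12 + 6*7) = 61/48 + (12 + 42) = 61/48 + 54 = 2653/48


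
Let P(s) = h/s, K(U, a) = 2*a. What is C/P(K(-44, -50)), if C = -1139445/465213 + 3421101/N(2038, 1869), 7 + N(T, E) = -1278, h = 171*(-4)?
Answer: -295000897470/757211693 ≈ -389.59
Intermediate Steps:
h = -684
N(T, E) = -1285 (N(T, E) = -7 - 1278 = -1285)
C = -531001615446/199266235 (C = -1139445/465213 + 3421101/(-1285) = -1139445*1/465213 + 3421101*(-1/1285) = -379815/155071 - 3421101/1285 = -531001615446/199266235 ≈ -2664.8)
P(s) = -684/s
C/P(K(-44, -50)) = -531001615446/(199266235*((-684/(2*(-50))))) = -531001615446/(199266235*((-684/(-100)))) = -531001615446/(199266235*((-684*(-1/100)))) = -531001615446/(199266235*171/25) = -531001615446/199266235*25/171 = -295000897470/757211693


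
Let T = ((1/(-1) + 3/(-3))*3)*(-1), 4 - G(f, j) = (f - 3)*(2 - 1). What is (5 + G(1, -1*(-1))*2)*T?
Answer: 102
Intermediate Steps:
G(f, j) = 7 - f (G(f, j) = 4 - (f - 3)*(2 - 1) = 4 - (-3 + f) = 4 + (3 - f) = 7 - f)
T = 6 (T = ((1*(-1) + 3*(-⅓))*3)*(-1) = ((-1 - 1)*3)*(-1) = -2*3*(-1) = -6*(-1) = 6)
(5 + G(1, -1*(-1))*2)*T = (5 + (7 - 1*1)*2)*6 = (5 + (7 - 1)*2)*6 = (5 + 6*2)*6 = (5 + 12)*6 = 17*6 = 102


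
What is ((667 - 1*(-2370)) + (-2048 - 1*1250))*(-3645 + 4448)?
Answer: -209583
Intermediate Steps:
((667 - 1*(-2370)) + (-2048 - 1*1250))*(-3645 + 4448) = ((667 + 2370) + (-2048 - 1250))*803 = (3037 - 3298)*803 = -261*803 = -209583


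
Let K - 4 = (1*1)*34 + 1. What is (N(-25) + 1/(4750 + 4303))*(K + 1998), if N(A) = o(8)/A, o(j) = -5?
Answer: 18451146/45265 ≈ 407.63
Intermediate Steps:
N(A) = -5/A
K = 39 (K = 4 + ((1*1)*34 + 1) = 4 + (1*34 + 1) = 4 + (34 + 1) = 4 + 35 = 39)
(N(-25) + 1/(4750 + 4303))*(K + 1998) = (-5/(-25) + 1/(4750 + 4303))*(39 + 1998) = (-5*(-1/25) + 1/9053)*2037 = (1/5 + 1/9053)*2037 = (9058/45265)*2037 = 18451146/45265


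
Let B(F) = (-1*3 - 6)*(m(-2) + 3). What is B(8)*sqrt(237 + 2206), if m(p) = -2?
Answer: -9*sqrt(2443) ≈ -444.84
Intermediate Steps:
B(F) = -9 (B(F) = (-1*3 - 6)*(-2 + 3) = (-3 - 6)*1 = -9*1 = -9)
B(8)*sqrt(237 + 2206) = -9*sqrt(237 + 2206) = -9*sqrt(2443)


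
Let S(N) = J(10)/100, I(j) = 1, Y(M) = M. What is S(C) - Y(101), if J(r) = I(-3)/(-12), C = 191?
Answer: -121201/1200 ≈ -101.00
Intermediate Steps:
J(r) = -1/12 (J(r) = 1/(-12) = 1*(-1/12) = -1/12)
S(N) = -1/1200 (S(N) = -1/12/100 = -1/12*1/100 = -1/1200)
S(C) - Y(101) = -1/1200 - 1*101 = -1/1200 - 101 = -121201/1200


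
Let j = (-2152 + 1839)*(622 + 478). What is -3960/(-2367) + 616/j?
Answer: 3439318/2057975 ≈ 1.6712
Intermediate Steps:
j = -344300 (j = -313*1100 = -344300)
-3960/(-2367) + 616/j = -3960/(-2367) + 616/(-344300) = -3960*(-1/2367) + 616*(-1/344300) = 440/263 - 14/7825 = 3439318/2057975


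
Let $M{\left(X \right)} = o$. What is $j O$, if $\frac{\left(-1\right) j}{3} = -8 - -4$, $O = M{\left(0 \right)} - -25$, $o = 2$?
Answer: $324$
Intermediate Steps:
$M{\left(X \right)} = 2$
$O = 27$ ($O = 2 - -25 = 2 + 25 = 27$)
$j = 12$ ($j = - 3 \left(-8 - -4\right) = - 3 \left(-8 + 4\right) = \left(-3\right) \left(-4\right) = 12$)
$j O = 12 \cdot 27 = 324$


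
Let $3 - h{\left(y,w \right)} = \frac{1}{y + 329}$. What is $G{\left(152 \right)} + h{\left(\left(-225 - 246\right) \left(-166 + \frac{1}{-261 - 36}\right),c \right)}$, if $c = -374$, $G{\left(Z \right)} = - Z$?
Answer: $- \frac{1158198257}{7773142} \approx -149.0$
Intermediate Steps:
$h{\left(y,w \right)} = 3 - \frac{1}{329 + y}$ ($h{\left(y,w \right)} = 3 - \frac{1}{y + 329} = 3 - \frac{1}{329 + y}$)
$G{\left(152 \right)} + h{\left(\left(-225 - 246\right) \left(-166 + \frac{1}{-261 - 36}\right),c \right)} = \left(-1\right) 152 + \frac{986 + 3 \left(-225 - 246\right) \left(-166 + \frac{1}{-261 - 36}\right)}{329 + \left(-225 - 246\right) \left(-166 + \frac{1}{-261 - 36}\right)} = -152 + \frac{986 + 3 \left(- 471 \left(-166 + \frac{1}{-297}\right)\right)}{329 - 471 \left(-166 + \frac{1}{-297}\right)} = -152 + \frac{986 + 3 \left(- 471 \left(-166 - \frac{1}{297}\right)\right)}{329 - 471 \left(-166 - \frac{1}{297}\right)} = -152 + \frac{986 + 3 \left(\left(-471\right) \left(- \frac{49303}{297}\right)\right)}{329 - - \frac{7740571}{99}} = -152 + \frac{986 + 3 \cdot \frac{7740571}{99}}{329 + \frac{7740571}{99}} = -152 + \frac{986 + \frac{7740571}{33}}{\frac{7773142}{99}} = -152 + \frac{99}{7773142} \cdot \frac{7773109}{33} = -152 + \frac{23319327}{7773142} = - \frac{1158198257}{7773142}$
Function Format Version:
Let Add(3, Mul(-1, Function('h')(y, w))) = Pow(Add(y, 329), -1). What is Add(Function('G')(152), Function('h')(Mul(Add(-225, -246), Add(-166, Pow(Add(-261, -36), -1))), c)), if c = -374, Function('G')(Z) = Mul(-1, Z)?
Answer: Rational(-1158198257, 7773142) ≈ -149.00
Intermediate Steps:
Function('h')(y, w) = Add(3, Mul(-1, Pow(Add(329, y), -1))) (Function('h')(y, w) = Add(3, Mul(-1, Pow(Add(y, 329), -1))) = Add(3, Mul(-1, Pow(Add(329, y), -1))))
Add(Function('G')(152), Function('h')(Mul(Add(-225, -246), Add(-166, Pow(Add(-261, -36), -1))), c)) = Add(Mul(-1, 152), Mul(Pow(Add(329, Mul(Add(-225, -246), Add(-166, Pow(Add(-261, -36), -1)))), -1), Add(986, Mul(3, Mul(Add(-225, -246), Add(-166, Pow(Add(-261, -36), -1))))))) = Add(-152, Mul(Pow(Add(329, Mul(-471, Add(-166, Pow(-297, -1)))), -1), Add(986, Mul(3, Mul(-471, Add(-166, Pow(-297, -1))))))) = Add(-152, Mul(Pow(Add(329, Mul(-471, Add(-166, Rational(-1, 297)))), -1), Add(986, Mul(3, Mul(-471, Add(-166, Rational(-1, 297))))))) = Add(-152, Mul(Pow(Add(329, Mul(-471, Rational(-49303, 297))), -1), Add(986, Mul(3, Mul(-471, Rational(-49303, 297)))))) = Add(-152, Mul(Pow(Add(329, Rational(7740571, 99)), -1), Add(986, Mul(3, Rational(7740571, 99))))) = Add(-152, Mul(Pow(Rational(7773142, 99), -1), Add(986, Rational(7740571, 33)))) = Add(-152, Mul(Rational(99, 7773142), Rational(7773109, 33))) = Add(-152, Rational(23319327, 7773142)) = Rational(-1158198257, 7773142)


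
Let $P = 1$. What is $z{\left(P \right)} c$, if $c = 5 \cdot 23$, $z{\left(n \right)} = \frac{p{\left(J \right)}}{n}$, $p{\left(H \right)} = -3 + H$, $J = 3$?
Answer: $0$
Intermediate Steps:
$z{\left(n \right)} = 0$ ($z{\left(n \right)} = \frac{-3 + 3}{n} = \frac{0}{n} = 0$)
$c = 115$
$z{\left(P \right)} c = 0 \cdot 115 = 0$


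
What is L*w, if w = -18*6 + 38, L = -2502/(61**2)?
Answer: 175140/3721 ≈ 47.068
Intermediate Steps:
L = -2502/3721 ≈ -0.67240
w = -70 (w = -108 + 38 = -70)
L*w = -2502/3721*(-70) = 175140/3721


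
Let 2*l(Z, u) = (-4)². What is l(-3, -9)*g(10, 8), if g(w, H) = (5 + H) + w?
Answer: 184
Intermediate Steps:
l(Z, u) = 8 (l(Z, u) = (½)*(-4)² = (½)*16 = 8)
g(w, H) = 5 + H + w
l(-3, -9)*g(10, 8) = 8*(5 + 8 + 10) = 8*23 = 184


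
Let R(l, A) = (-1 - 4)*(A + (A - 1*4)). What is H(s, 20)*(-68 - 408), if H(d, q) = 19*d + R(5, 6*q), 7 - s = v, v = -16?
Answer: 353668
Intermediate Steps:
R(l, A) = 20 - 10*A (R(l, A) = -5*(A + (A - 4)) = -5*(A + (-4 + A)) = -5*(-4 + 2*A) = 20 - 10*A)
s = 23 (s = 7 - 1*(-16) = 7 + 16 = 23)
H(d, q) = 20 - 60*q + 19*d (H(d, q) = 19*d + (20 - 60*q) = 20 - 60*q + 19*d)
H(s, 20)*(-68 - 408) = (20 - 60*20 + 19*23)*(-68 - 408) = (20 - 1200 + 437)*(-476) = -743*(-476) = 353668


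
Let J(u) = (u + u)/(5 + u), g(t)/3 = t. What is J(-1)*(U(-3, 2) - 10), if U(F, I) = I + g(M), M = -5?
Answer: 23/2 ≈ 11.500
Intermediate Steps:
g(t) = 3*t
J(u) = 2*u/(5 + u) (J(u) = (2*u)/(5 + u) = 2*u/(5 + u))
U(F, I) = -15 + I (U(F, I) = I + 3*(-5) = I - 15 = -15 + I)
J(-1)*(U(-3, 2) - 10) = (2*(-1)/(5 - 1))*((-15 + 2) - 10) = (2*(-1)/4)*(-13 - 10) = (2*(-1)*(¼))*(-23) = -½*(-23) = 23/2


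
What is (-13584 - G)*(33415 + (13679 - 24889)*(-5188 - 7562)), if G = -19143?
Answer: 794719726485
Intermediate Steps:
(-13584 - G)*(33415 + (13679 - 24889)*(-5188 - 7562)) = (-13584 - 1*(-19143))*(33415 + (13679 - 24889)*(-5188 - 7562)) = (-13584 + 19143)*(33415 - 11210*(-12750)) = 5559*(33415 + 142927500) = 5559*142960915 = 794719726485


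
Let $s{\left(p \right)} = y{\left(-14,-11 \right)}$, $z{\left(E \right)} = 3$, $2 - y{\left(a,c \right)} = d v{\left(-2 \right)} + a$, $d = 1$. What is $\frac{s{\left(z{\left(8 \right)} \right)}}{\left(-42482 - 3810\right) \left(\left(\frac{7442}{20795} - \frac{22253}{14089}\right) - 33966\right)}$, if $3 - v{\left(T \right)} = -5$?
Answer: $\frac{585961510}{115171512771394771} \approx 5.0877 \cdot 10^{-9}$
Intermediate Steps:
$v{\left(T \right)} = 8$ ($v{\left(T \right)} = 3 - -5 = 3 + 5 = 8$)
$y{\left(a,c \right)} = -6 - a$ ($y{\left(a,c \right)} = 2 - \left(1 \cdot 8 + a\right) = 2 - \left(8 + a\right) = -6 - a$)
$s{\left(p \right)} = 8$ ($s{\left(p \right)} = -6 - -14 = -6 + 14 = 8$)
$\frac{s{\left(z{\left(8 \right)} \right)}}{\left(-42482 - 3810\right) \left(\left(\frac{7442}{20795} - \frac{22253}{14089}\right) - 33966\right)} = \frac{8}{\left(-42482 - 3810\right) \left(\left(\frac{7442}{20795} - \frac{22253}{14089}\right) - 33966\right)} = \frac{8}{\left(-46292\right) \left(\left(7442 \cdot \frac{1}{20795} - \frac{22253}{14089}\right) - 33966\right)} = \frac{8}{\left(-46292\right) \left(\left(\frac{7442}{20795} - \frac{22253}{14089}\right) - 33966\right)} = \frac{8}{\left(-46292\right) \left(- \frac{357900797}{292980755} - 33966\right)} = \frac{8}{\left(-46292\right) \left(- \frac{9951742225127}{292980755}\right)} = \frac{8}{\frac{460686051085579084}{292980755}} = 8 \cdot \frac{292980755}{460686051085579084} = \frac{585961510}{115171512771394771}$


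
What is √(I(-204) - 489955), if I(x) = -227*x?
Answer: I*√443647 ≈ 666.07*I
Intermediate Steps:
√(I(-204) - 489955) = √(-227*(-204) - 489955) = √(46308 - 489955) = √(-443647) = I*√443647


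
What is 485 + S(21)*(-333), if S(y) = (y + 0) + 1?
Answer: -6841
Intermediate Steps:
S(y) = 1 + y (S(y) = y + 1 = 1 + y)
485 + S(21)*(-333) = 485 + (1 + 21)*(-333) = 485 + 22*(-333) = 485 - 7326 = -6841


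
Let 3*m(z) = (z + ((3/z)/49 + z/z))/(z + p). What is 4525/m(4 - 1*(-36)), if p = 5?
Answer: 1197315000/80363 ≈ 14899.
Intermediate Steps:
m(z) = (1 + z + 3/(49*z))/(3*(5 + z)) (m(z) = ((z + ((3/z)/49 + z/z))/(z + 5))/3 = ((z + ((3/z)*(1/49) + 1))/(5 + z))/3 = ((z + (3/(49*z) + 1))/(5 + z))/3 = ((z + (1 + 3/(49*z)))/(5 + z))/3 = ((1 + z + 3/(49*z))/(5 + z))/3 = (1 + z + 3/(49*z))/(3*(5 + z)))
4525/m(4 - 1*(-36)) = 4525/(((3 + 49*(4 - 1*(-36)) + 49*(4 - 1*(-36))²)/(147*(4 - 1*(-36))*(5 + (4 - 1*(-36)))))) = 4525/(((3 + 49*(4 + 36) + 49*(4 + 36)²)/(147*(4 + 36)*(5 + (4 + 36))))) = 4525/(((1/147)*(3 + 49*40 + 49*40²)/(40*(5 + 40)))) = 4525/(((1/147)*(1/40)*(3 + 1960 + 49*1600)/45)) = 4525/(((1/147)*(1/40)*(1/45)*(3 + 1960 + 78400))) = 4525/(((1/147)*(1/40)*(1/45)*80363)) = 4525/(80363/264600) = 4525*(264600/80363) = 1197315000/80363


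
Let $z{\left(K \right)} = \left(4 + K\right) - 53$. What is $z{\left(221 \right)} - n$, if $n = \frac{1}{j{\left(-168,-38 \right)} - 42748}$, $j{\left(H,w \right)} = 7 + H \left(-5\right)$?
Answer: $\frac{7206973}{41901} \approx 172.0$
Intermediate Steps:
$j{\left(H,w \right)} = 7 - 5 H$
$z{\left(K \right)} = -49 + K$
$n = - \frac{1}{41901}$ ($n = \frac{1}{\left(7 - -840\right) - 42748} = \frac{1}{\left(7 + 840\right) - 42748} = \frac{1}{847 - 42748} = \frac{1}{-41901} = - \frac{1}{41901} \approx -2.3866 \cdot 10^{-5}$)
$z{\left(221 \right)} - n = \left(-49 + 221\right) - - \frac{1}{41901} = 172 + \frac{1}{41901} = \frac{7206973}{41901}$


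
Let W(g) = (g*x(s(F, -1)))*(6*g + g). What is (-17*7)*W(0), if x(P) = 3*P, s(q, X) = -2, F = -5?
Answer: 0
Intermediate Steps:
W(g) = -42*g² (W(g) = (g*(3*(-2)))*(6*g + g) = (g*(-6))*(7*g) = (-6*g)*(7*g) = -42*g²)
(-17*7)*W(0) = (-17*7)*(-42*0²) = -(-4998)*0 = -119*0 = 0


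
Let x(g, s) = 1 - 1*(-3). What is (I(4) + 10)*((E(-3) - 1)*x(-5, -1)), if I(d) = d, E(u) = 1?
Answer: 0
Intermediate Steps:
x(g, s) = 4 (x(g, s) = 1 + 3 = 4)
(I(4) + 10)*((E(-3) - 1)*x(-5, -1)) = (4 + 10)*((1 - 1)*4) = 14*(0*4) = 14*0 = 0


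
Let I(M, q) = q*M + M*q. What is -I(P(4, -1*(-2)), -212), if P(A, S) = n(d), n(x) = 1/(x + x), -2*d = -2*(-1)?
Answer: -212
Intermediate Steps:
d = -1 (d = -(-1)*(-1) = -½*2 = -1)
n(x) = 1/(2*x)
P(A, S) = -½ (P(A, S) = (½)/(-1) = (½)*(-1) = -½)
I(M, q) = 2*M*q (I(M, q) = M*q + M*q = 2*M*q)
-I(P(4, -1*(-2)), -212) = -2*(-1)*(-212)/2 = -1*212 = -212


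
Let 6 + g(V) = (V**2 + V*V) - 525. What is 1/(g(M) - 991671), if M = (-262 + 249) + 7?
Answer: -1/992130 ≈ -1.0079e-6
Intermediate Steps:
M = -6 (M = -13 + 7 = -6)
g(V) = -531 + 2*V**2 (g(V) = -6 + ((V**2 + V*V) - 525) = -6 + ((V**2 + V**2) - 525) = -6 + (2*V**2 - 525) = -6 + (-525 + 2*V**2) = -531 + 2*V**2)
1/(g(M) - 991671) = 1/((-531 + 2*(-6)**2) - 991671) = 1/((-531 + 2*36) - 991671) = 1/((-531 + 72) - 991671) = 1/(-459 - 991671) = 1/(-992130) = -1/992130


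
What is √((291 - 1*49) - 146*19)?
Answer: 2*I*√633 ≈ 50.319*I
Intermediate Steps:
√((291 - 1*49) - 146*19) = √((291 - 49) - 2774) = √(242 - 2774) = √(-2532) = 2*I*√633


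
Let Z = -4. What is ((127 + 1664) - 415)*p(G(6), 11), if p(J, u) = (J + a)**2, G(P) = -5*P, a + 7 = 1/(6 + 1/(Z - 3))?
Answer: 3137417600/1681 ≈ 1.8664e+6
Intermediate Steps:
a = -280/41 (a = -7 + 1/(6 + 1/(-4 - 3)) = -7 + 1/(6 + 1/(-7)) = -7 + 1/(6 - 1/7) = -7 + 1/(41/7) = -7 + 7/41 = -280/41 ≈ -6.8293)
p(J, u) = (-280/41 + J)**2 (p(J, u) = (J - 280/41)**2 = (-280/41 + J)**2)
((127 + 1664) - 415)*p(G(6), 11) = ((127 + 1664) - 415)*((-280 + 41*(-5*6))**2/1681) = (1791 - 415)*((-280 + 41*(-30))**2/1681) = 1376*((-280 - 1230)**2/1681) = 1376*((1/1681)*(-1510)**2) = 1376*((1/1681)*2280100) = 1376*(2280100/1681) = 3137417600/1681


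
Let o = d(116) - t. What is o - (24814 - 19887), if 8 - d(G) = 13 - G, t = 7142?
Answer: -11958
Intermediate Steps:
d(G) = -5 + G (d(G) = 8 - (13 - G) = 8 + (-13 + G) = -5 + G)
o = -7031 (o = (-5 + 116) - 1*7142 = 111 - 7142 = -7031)
o - (24814 - 19887) = -7031 - (24814 - 19887) = -7031 - 1*4927 = -7031 - 4927 = -11958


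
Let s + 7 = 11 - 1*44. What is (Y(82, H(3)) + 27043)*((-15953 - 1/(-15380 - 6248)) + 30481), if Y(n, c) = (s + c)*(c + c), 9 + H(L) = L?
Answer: 8670668688075/21628 ≈ 4.0090e+8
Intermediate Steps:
H(L) = -9 + L
s = -40 (s = -7 + (11 - 1*44) = -7 + (11 - 44) = -7 - 33 = -40)
Y(n, c) = 2*c*(-40 + c) (Y(n, c) = (-40 + c)*(c + c) = (-40 + c)*(2*c) = 2*c*(-40 + c))
(Y(82, H(3)) + 27043)*((-15953 - 1/(-15380 - 6248)) + 30481) = (2*(-9 + 3)*(-40 + (-9 + 3)) + 27043)*((-15953 - 1/(-15380 - 6248)) + 30481) = (2*(-6)*(-40 - 6) + 27043)*((-15953 - 1/(-21628)) + 30481) = (2*(-6)*(-46) + 27043)*((-15953 - 1*(-1/21628)) + 30481) = (552 + 27043)*((-15953 + 1/21628) + 30481) = 27595*(-345031483/21628 + 30481) = 27595*(314211585/21628) = 8670668688075/21628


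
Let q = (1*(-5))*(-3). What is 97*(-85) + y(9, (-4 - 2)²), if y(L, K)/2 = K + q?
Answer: -8143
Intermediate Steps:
q = 15 (q = -5*(-3) = 15)
y(L, K) = 30 + 2*K (y(L, K) = 2*(K + 15) = 2*(15 + K) = 30 + 2*K)
97*(-85) + y(9, (-4 - 2)²) = 97*(-85) + (30 + 2*(-4 - 2)²) = -8245 + (30 + 2*(-6)²) = -8245 + (30 + 2*36) = -8245 + (30 + 72) = -8245 + 102 = -8143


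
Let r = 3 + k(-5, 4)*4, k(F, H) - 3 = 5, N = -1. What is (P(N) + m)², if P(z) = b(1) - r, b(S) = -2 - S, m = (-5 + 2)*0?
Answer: 1444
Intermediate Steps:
k(F, H) = 8 (k(F, H) = 3 + 5 = 8)
m = 0 (m = -3*0 = 0)
r = 35 (r = 3 + 8*4 = 3 + 32 = 35)
P(z) = -38 (P(z) = (-2 - 1*1) - 1*35 = (-2 - 1) - 35 = -3 - 35 = -38)
(P(N) + m)² = (-38 + 0)² = (-38)² = 1444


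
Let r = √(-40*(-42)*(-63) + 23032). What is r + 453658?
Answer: 453658 + 2*I*√20702 ≈ 4.5366e+5 + 287.76*I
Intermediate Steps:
r = 2*I*√20702 (r = √(1680*(-63) + 23032) = √(-105840 + 23032) = √(-82808) = 2*I*√20702 ≈ 287.76*I)
r + 453658 = 2*I*√20702 + 453658 = 453658 + 2*I*√20702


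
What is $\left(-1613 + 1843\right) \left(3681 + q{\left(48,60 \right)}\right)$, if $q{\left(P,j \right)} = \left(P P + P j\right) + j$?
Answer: $2052750$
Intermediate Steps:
$q{\left(P,j \right)} = j + P^{2} + P j$ ($q{\left(P,j \right)} = \left(P^{2} + P j\right) + j = j + P^{2} + P j$)
$\left(-1613 + 1843\right) \left(3681 + q{\left(48,60 \right)}\right) = \left(-1613 + 1843\right) \left(3681 + \left(60 + 48^{2} + 48 \cdot 60\right)\right) = 230 \left(3681 + \left(60 + 2304 + 2880\right)\right) = 230 \left(3681 + 5244\right) = 230 \cdot 8925 = 2052750$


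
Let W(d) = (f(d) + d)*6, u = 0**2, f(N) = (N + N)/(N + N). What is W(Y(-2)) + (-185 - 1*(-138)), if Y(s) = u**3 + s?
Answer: -53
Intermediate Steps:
f(N) = 1 (f(N) = (2*N)/((2*N)) = (2*N)*(1/(2*N)) = 1)
u = 0
Y(s) = s (Y(s) = 0**3 + s = 0 + s = s)
W(d) = 6 + 6*d (W(d) = (1 + d)*6 = 6 + 6*d)
W(Y(-2)) + (-185 - 1*(-138)) = (6 + 6*(-2)) + (-185 - 1*(-138)) = (6 - 12) + (-185 + 138) = -6 - 47 = -53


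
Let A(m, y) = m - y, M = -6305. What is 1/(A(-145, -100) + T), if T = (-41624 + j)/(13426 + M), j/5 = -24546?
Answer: -7121/484799 ≈ -0.014689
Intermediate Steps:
j = -122730 (j = 5*(-24546) = -122730)
T = -164354/7121 (T = (-41624 - 122730)/(13426 - 6305) = -164354/7121 ≈ -23.080)
1/(A(-145, -100) + T) = 1/((-145 - 1*(-100)) - 164354/7121) = 1/((-145 + 100) - 164354/7121) = 1/(-45 - 164354/7121) = 1/(-484799/7121) = -7121/484799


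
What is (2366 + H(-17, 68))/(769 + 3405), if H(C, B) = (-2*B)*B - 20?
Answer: -3451/2087 ≈ -1.6536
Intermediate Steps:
H(C, B) = -20 - 2*B² (H(C, B) = -2*B² - 20 = -20 - 2*B²)
(2366 + H(-17, 68))/(769 + 3405) = (2366 + (-20 - 2*68²))/(769 + 3405) = (2366 + (-20 - 2*4624))/4174 = (2366 + (-20 - 9248))*(1/4174) = (2366 - 9268)*(1/4174) = -6902*1/4174 = -3451/2087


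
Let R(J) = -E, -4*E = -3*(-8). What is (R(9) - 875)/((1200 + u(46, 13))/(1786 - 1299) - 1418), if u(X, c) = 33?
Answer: 423203/689333 ≈ 0.61393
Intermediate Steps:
E = -6 (E = -(-3)*(-8)/4 = -¼*24 = -6)
R(J) = 6 (R(J) = -1*(-6) = 6)
(R(9) - 875)/((1200 + u(46, 13))/(1786 - 1299) - 1418) = (6 - 875)/((1200 + 33)/(1786 - 1299) - 1418) = -869/(1233/487 - 1418) = -869/(-689333/487) = -869*(-487/689333) = 423203/689333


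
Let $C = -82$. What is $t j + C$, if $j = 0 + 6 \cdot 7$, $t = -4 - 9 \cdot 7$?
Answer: $-2896$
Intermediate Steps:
$t = -67$ ($t = -4 - 63 = -67$)
$j = 42$ ($j = 0 + 42 = 42$)
$t j + C = \left(-67\right) 42 - 82 = -2814 - 82 = -2896$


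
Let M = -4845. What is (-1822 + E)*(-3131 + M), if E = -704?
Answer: 20147376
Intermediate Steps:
(-1822 + E)*(-3131 + M) = (-1822 - 704)*(-3131 - 4845) = -2526*(-7976) = 20147376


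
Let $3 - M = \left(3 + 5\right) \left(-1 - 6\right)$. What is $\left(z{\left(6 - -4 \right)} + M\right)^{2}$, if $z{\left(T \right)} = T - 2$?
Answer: $4489$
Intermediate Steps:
$z{\left(T \right)} = -2 + T$
$M = 59$ ($M = 3 - \left(3 + 5\right) \left(-1 - 6\right) = 3 - 8 \left(-7\right) = 3 - -56 = 3 + 56 = 59$)
$\left(z{\left(6 - -4 \right)} + M\right)^{2} = \left(\left(-2 + \left(6 - -4\right)\right) + 59\right)^{2} = \left(\left(-2 + \left(6 + 4\right)\right) + 59\right)^{2} = \left(\left(-2 + 10\right) + 59\right)^{2} = \left(8 + 59\right)^{2} = 67^{2} = 4489$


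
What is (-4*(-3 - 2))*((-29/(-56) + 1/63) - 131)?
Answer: -328775/126 ≈ -2609.3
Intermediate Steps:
(-4*(-3 - 2))*((-29/(-56) + 1/63) - 131) = (-4*(-5))*((-29*(-1/56) + 1*(1/63)) - 131) = 20*((29/56 + 1/63) - 131) = 20*(269/504 - 131) = 20*(-65755/504) = -328775/126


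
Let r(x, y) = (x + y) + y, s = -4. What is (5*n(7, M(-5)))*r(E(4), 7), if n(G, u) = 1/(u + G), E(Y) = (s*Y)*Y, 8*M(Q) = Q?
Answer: -2000/51 ≈ -39.216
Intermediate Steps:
M(Q) = Q/8
E(Y) = -4*Y**2 (E(Y) = (-4*Y)*Y = -4*Y**2)
r(x, y) = x + 2*y
n(G, u) = 1/(G + u)
(5*n(7, M(-5)))*r(E(4), 7) = (5/(7 + (1/8)*(-5)))*(-4*4**2 + 2*7) = (5/(7 - 5/8))*(-4*16 + 14) = (5/(51/8))*(-64 + 14) = (5*(8/51))*(-50) = (40/51)*(-50) = -2000/51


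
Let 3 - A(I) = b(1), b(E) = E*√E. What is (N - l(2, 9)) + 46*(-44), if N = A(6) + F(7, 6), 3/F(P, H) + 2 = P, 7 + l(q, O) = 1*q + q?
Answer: -10092/5 ≈ -2018.4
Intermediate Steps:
b(E) = E^(3/2)
l(q, O) = -7 + 2*q (l(q, O) = -7 + (1*q + q) = -7 + (q + q) = -7 + 2*q)
F(P, H) = 3/(-2 + P)
A(I) = 2 (A(I) = 3 - 1^(3/2) = 3 - 1*1 = 3 - 1 = 2)
N = 13/5 (N = 2 + 3/(-2 + 7) = 2 + 3/5 = 2 + 3*(⅕) = 2 + ⅗ = 13/5 ≈ 2.6000)
(N - l(2, 9)) + 46*(-44) = (13/5 - (-7 + 2*2)) + 46*(-44) = (13/5 - (-7 + 4)) - 2024 = (13/5 - 1*(-3)) - 2024 = (13/5 + 3) - 2024 = 28/5 - 2024 = -10092/5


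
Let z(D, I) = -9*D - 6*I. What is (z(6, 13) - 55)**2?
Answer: 34969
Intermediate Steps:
(z(6, 13) - 55)**2 = ((-9*6 - 6*13) - 55)**2 = ((-54 - 78) - 55)**2 = (-132 - 55)**2 = (-187)**2 = 34969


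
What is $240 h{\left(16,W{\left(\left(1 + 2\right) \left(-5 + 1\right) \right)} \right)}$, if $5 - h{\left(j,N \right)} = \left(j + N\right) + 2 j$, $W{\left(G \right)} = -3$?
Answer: $-9600$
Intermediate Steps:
$h{\left(j,N \right)} = 5 - N - 3 j$ ($h{\left(j,N \right)} = 5 - \left(\left(j + N\right) + 2 j\right) = 5 - \left(\left(N + j\right) + 2 j\right) = 5 - \left(N + 3 j\right) = 5 - N - 3 j$)
$240 h{\left(16,W{\left(\left(1 + 2\right) \left(-5 + 1\right) \right)} \right)} = 240 \left(5 - -3 - 48\right) = 240 \left(5 + 3 - 48\right) = 240 \left(-40\right) = -9600$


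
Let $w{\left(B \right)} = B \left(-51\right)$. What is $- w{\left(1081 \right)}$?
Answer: $55131$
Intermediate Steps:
$w{\left(B \right)} = - 51 B$
$- w{\left(1081 \right)} = - \left(-51\right) 1081 = \left(-1\right) \left(-55131\right) = 55131$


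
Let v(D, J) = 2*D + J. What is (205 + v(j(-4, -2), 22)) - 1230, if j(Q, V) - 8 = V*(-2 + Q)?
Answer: -963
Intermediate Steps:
j(Q, V) = 8 + V*(-2 + Q)
v(D, J) = J + 2*D
(205 + v(j(-4, -2), 22)) - 1230 = (205 + (22 + 2*(8 - 2*(-2) - 4*(-2)))) - 1230 = (205 + (22 + 2*(8 + 4 + 8))) - 1230 = (205 + (22 + 2*20)) - 1230 = (205 + (22 + 40)) - 1230 = (205 + 62) - 1230 = 267 - 1230 = -963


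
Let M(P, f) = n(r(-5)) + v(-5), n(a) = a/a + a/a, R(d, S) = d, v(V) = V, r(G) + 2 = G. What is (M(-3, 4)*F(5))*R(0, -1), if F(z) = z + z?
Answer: 0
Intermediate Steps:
r(G) = -2 + G
n(a) = 2 (n(a) = 1 + 1 = 2)
F(z) = 2*z
M(P, f) = -3 (M(P, f) = 2 - 5 = -3)
(M(-3, 4)*F(5))*R(0, -1) = -6*5*0 = -3*10*0 = -30*0 = 0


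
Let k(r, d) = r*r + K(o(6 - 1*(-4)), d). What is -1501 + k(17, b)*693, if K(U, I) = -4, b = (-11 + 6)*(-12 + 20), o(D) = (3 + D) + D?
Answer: 196004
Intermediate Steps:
o(D) = 3 + 2*D
b = -40 (b = -5*8 = -40)
k(r, d) = -4 + r**2 (k(r, d) = r*r - 4 = r**2 - 4 = -4 + r**2)
-1501 + k(17, b)*693 = -1501 + (-4 + 17**2)*693 = -1501 + (-4 + 289)*693 = -1501 + 285*693 = -1501 + 197505 = 196004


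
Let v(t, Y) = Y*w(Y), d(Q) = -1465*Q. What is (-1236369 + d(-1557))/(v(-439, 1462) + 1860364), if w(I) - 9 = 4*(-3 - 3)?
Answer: 522318/919217 ≈ 0.56822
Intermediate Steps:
w(I) = -15 (w(I) = 9 + 4*(-3 - 3) = 9 + 4*(-6) = 9 - 24 = -15)
v(t, Y) = -15*Y (v(t, Y) = Y*(-15) = -15*Y)
(-1236369 + d(-1557))/(v(-439, 1462) + 1860364) = (-1236369 - 1465*(-1557))/(-15*1462 + 1860364) = (-1236369 + 2281005)/(-21930 + 1860364) = 1044636/1838434 = 1044636*(1/1838434) = 522318/919217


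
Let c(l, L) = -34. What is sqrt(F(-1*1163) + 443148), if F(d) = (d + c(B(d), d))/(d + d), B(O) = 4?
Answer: sqrt(2397555773070)/2326 ≈ 665.69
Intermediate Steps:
F(d) = (-34 + d)/(2*d) (F(d) = (d - 34)/(d + d) = (-34 + d)/((2*d)) = (-34 + d)*(1/(2*d)) = (-34 + d)/(2*d))
sqrt(F(-1*1163) + 443148) = sqrt((-34 - 1*1163)/(2*((-1*1163))) + 443148) = sqrt((1/2)*(-34 - 1163)/(-1163) + 443148) = sqrt((1/2)*(-1/1163)*(-1197) + 443148) = sqrt(1197/2326 + 443148) = sqrt(1030763445/2326) = sqrt(2397555773070)/2326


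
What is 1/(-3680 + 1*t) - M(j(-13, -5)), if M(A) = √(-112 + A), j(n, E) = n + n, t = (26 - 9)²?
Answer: -1/3391 - I*√138 ≈ -0.0002949 - 11.747*I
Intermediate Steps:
t = 289 (t = 17² = 289)
j(n, E) = 2*n
1/(-3680 + 1*t) - M(j(-13, -5)) = 1/(-3680 + 1*289) - √(-112 + 2*(-13)) = 1/(-3680 + 289) - √(-112 - 26) = 1/(-3391) - √(-138) = -1/3391 - I*√138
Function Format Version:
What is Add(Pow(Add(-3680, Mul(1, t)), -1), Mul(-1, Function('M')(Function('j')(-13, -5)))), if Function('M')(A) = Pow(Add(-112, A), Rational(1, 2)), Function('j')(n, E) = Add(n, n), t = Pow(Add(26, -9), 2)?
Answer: Add(Rational(-1, 3391), Mul(-1, I, Pow(138, Rational(1, 2)))) ≈ Add(-0.00029490, Mul(-11.747, I))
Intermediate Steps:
t = 289 (t = Pow(17, 2) = 289)
Function('j')(n, E) = Mul(2, n)
Add(Pow(Add(-3680, Mul(1, t)), -1), Mul(-1, Function('M')(Function('j')(-13, -5)))) = Add(Pow(Add(-3680, Mul(1, 289)), -1), Mul(-1, Pow(Add(-112, Mul(2, -13)), Rational(1, 2)))) = Add(Pow(Add(-3680, 289), -1), Mul(-1, Pow(Add(-112, -26), Rational(1, 2)))) = Add(Pow(-3391, -1), Mul(-1, Pow(-138, Rational(1, 2)))) = Add(Rational(-1, 3391), Mul(-1, Mul(I, Pow(138, Rational(1, 2))))) = Add(Rational(-1, 3391), Mul(-1, I, Pow(138, Rational(1, 2))))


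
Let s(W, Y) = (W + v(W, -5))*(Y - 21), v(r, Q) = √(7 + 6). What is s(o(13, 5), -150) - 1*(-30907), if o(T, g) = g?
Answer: 30052 - 171*√13 ≈ 29435.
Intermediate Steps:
v(r, Q) = √13
s(W, Y) = (-21 + Y)*(W + √13) (s(W, Y) = (W + √13)*(Y - 21) = (W + √13)*(-21 + Y) = (-21 + Y)*(W + √13))
s(o(13, 5), -150) - 1*(-30907) = (-21*5 - 21*√13 + 5*(-150) - 150*√13) - 1*(-30907) = (-105 - 21*√13 - 750 - 150*√13) + 30907 = (-855 - 171*√13) + 30907 = 30052 - 171*√13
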